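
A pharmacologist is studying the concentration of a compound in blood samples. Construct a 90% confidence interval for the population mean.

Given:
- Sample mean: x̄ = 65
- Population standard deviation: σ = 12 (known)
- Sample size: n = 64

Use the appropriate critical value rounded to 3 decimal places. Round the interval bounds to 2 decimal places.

The population standard deviation σ is known, so use a z-interval (standard normal critical value).

For 90% confidence, z* = 1.645 (from standard normal table)

Standard error: SE = σ/√n = 12/√64 = 1.500000

Margin of error: E = z* × SE = 1.645 × 1.500000 = 2.4675

Z-interval: x̄ ± E = 65 ± 2.4675 = (62.5325, 67.4675)

Rounded to 2 decimal places:

(62.53, 67.47)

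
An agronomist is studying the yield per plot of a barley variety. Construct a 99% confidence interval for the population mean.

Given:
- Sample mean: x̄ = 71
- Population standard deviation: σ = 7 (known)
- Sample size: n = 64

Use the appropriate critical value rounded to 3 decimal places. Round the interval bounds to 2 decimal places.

The population standard deviation σ is known, so use a z-interval (standard normal critical value).

For 99% confidence, z* = 2.576 (from standard normal table)

Standard error: SE = σ/√n = 7/√64 = 0.875000

Margin of error: E = z* × SE = 2.576 × 0.875000 = 2.2540

Z-interval: x̄ ± E = 71 ± 2.2540 = (68.7460, 73.2540)

Rounded to 2 decimal places:

(68.75, 73.25)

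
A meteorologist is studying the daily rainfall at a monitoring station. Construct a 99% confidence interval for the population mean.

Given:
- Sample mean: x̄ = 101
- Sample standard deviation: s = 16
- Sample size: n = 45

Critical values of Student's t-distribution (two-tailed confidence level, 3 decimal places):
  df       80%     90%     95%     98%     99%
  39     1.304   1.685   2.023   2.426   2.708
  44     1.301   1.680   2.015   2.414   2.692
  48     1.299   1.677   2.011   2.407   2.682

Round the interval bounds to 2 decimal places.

The population standard deviation σ is unknown (only the sample standard deviation s is given), so use a t-interval with df = n - 1 = 45 - 1 = 44.

For 99% confidence with df = 44, t* = 2.692 (from t-table)

Standard error: SE = s/√n = 16/√45 = 2.385139

Margin of error: E = t* × SE = 2.692 × 2.385139 = 6.4208

T-interval: x̄ ± E = 101 ± 6.4208 = (94.5792, 107.4208)

Rounded to 2 decimal places:

(94.58, 107.42)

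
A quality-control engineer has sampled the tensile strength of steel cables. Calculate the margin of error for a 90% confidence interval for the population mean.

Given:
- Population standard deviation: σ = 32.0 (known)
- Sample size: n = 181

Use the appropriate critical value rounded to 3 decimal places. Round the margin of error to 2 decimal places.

The population standard deviation σ is known, so use the z-interval margin of error formula.

For 90% confidence, z* = 1.645 (from standard normal table)

Margin of error formula for z-interval: E = z* × σ/√n

E = 1.645 × 32.0/√181
  = 1.645 × 2.378541
  = 3.9127

Rounded to 2 decimal places:

3.91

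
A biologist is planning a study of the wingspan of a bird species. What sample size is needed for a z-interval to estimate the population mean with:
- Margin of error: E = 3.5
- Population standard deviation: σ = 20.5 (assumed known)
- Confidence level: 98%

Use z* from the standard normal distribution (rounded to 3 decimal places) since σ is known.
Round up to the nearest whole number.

Using z* since population σ is known (z-interval formula).

For 98% confidence, z* = 2.326 (from standard normal table)

Sample size formula for z-interval: n = (z*σ/E)²

n = (2.326 × 20.5 / 3.5)²
  = (13.623714)²
  = 185.6056

Round up to the nearest whole number: n = 186

186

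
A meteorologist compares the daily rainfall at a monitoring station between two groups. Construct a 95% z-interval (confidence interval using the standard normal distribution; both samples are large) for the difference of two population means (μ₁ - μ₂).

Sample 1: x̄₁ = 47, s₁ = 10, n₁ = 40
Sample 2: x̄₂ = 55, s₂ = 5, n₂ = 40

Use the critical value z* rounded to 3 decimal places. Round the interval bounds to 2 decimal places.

Both samples are large (n₁ = 40 ≥ 30, n₂ = 40 ≥ 30), so a z-interval for the difference of means applies.

Point estimate: x̄₁ - x̄₂ = 47 - 55 = -8

Standard error: SE = √(s₁²/n₁ + s₂²/n₂)
= √(10²/40 + 5²/40)
= √(2.500000 + 0.625000)
= 1.767767

For 95% confidence, z* = 1.96 (from standard normal table)
Margin of error: E = z* × SE = 1.96 × 1.767767 = 3.4648

Z-interval: (x̄₁ - x̄₂) ± E = -8 ± 3.4648 = (-11.4648, -4.5352)

Rounded to 2 decimal places:

(-11.46, -4.54)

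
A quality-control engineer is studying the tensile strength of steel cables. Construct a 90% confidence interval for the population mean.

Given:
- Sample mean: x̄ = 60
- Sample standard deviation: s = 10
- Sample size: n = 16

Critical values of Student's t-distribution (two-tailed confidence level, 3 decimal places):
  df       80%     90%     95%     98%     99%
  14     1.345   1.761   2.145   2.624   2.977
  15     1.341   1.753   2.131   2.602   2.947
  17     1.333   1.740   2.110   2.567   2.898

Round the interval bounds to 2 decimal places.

The population standard deviation σ is unknown (only the sample standard deviation s is given), so use a t-interval with df = n - 1 = 16 - 1 = 15.

For 90% confidence with df = 15, t* = 1.753 (from t-table)

Standard error: SE = s/√n = 10/√16 = 2.500000

Margin of error: E = t* × SE = 1.753 × 2.500000 = 4.3825

T-interval: x̄ ± E = 60 ± 4.3825 = (55.6175, 64.3825)

Rounded to 2 decimal places:

(55.62, 64.38)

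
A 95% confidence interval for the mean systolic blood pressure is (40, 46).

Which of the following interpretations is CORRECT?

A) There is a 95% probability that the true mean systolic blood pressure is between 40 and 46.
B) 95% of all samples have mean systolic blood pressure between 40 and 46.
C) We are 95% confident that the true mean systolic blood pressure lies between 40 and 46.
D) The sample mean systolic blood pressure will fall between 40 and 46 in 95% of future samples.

A confidence interval represents our confidence in the procedure, not a probability statement about the parameter.

Key concept: If we repeated this sampling process many times and computed a 95% CI each time, about 95% of those intervals would contain the true population parameter.

For this specific interval (40, 46):
- Midpoint (point estimate): 43
- Margin of error: 3

The correct interpretation is the one stating confidence that the true parameter lies in the interval — option C.

C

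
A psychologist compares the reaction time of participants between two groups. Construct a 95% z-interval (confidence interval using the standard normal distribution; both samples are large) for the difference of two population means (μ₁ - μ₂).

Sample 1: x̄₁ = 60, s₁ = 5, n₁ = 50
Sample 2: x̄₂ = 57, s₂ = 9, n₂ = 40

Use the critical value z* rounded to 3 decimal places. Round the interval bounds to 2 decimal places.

Both samples are large (n₁ = 50 ≥ 30, n₂ = 40 ≥ 30), so a z-interval for the difference of means applies.

Point estimate: x̄₁ - x̄₂ = 60 - 57 = 3

Standard error: SE = √(s₁²/n₁ + s₂²/n₂)
= √(5²/50 + 9²/40)
= √(0.500000 + 2.025000)
= 1.589025

For 95% confidence, z* = 1.96 (from standard normal table)
Margin of error: E = z* × SE = 1.96 × 1.589025 = 3.1145

Z-interval: (x̄₁ - x̄₂) ± E = 3 ± 3.1145 = (-0.1145, 6.1145)

Rounded to 2 decimal places:

(-0.11, 6.11)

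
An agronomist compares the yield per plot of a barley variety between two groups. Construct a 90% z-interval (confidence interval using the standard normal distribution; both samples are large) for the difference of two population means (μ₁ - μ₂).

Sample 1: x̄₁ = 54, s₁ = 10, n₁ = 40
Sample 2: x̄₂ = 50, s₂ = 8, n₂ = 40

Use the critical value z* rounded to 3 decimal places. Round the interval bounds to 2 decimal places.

Both samples are large (n₁ = 40 ≥ 30, n₂ = 40 ≥ 30), so a z-interval for the difference of means applies.

Point estimate: x̄₁ - x̄₂ = 54 - 50 = 4

Standard error: SE = √(s₁²/n₁ + s₂²/n₂)
= √(10²/40 + 8²/40)
= √(2.500000 + 1.600000)
= 2.024846

For 90% confidence, z* = 1.645 (from standard normal table)
Margin of error: E = z* × SE = 1.645 × 2.024846 = 3.3309

Z-interval: (x̄₁ - x̄₂) ± E = 4 ± 3.3309 = (0.6691, 7.3309)

Rounded to 2 decimal places:

(0.67, 7.33)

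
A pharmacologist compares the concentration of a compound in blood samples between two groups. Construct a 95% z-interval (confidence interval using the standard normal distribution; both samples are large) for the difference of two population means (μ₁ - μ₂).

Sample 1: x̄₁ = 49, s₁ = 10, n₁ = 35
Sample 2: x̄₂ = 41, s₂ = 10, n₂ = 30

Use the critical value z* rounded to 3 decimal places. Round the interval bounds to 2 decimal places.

Both samples are large (n₁ = 35 ≥ 30, n₂ = 30 ≥ 30), so a z-interval for the difference of means applies.

Point estimate: x̄₁ - x̄₂ = 49 - 41 = 8

Standard error: SE = √(s₁²/n₁ + s₂²/n₂)
= √(10²/35 + 10²/30)
= √(2.857143 + 3.333333)
= 2.488067

For 95% confidence, z* = 1.96 (from standard normal table)
Margin of error: E = z* × SE = 1.96 × 2.488067 = 4.8766

Z-interval: (x̄₁ - x̄₂) ± E = 8 ± 4.8766 = (3.1234, 12.8766)

Rounded to 2 decimal places:

(3.12, 12.88)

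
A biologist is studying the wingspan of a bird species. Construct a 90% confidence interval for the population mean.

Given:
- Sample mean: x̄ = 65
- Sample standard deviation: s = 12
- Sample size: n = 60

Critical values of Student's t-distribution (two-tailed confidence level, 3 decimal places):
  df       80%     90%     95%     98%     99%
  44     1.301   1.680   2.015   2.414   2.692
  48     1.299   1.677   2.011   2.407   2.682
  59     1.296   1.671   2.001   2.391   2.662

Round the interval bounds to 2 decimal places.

The population standard deviation σ is unknown (only the sample standard deviation s is given), so use a t-interval with df = n - 1 = 60 - 1 = 59.

For 90% confidence with df = 59, t* = 1.671 (from t-table)

Standard error: SE = s/√n = 12/√60 = 1.549193

Margin of error: E = t* × SE = 1.671 × 1.549193 = 2.5887

T-interval: x̄ ± E = 65 ± 2.5887 = (62.4113, 67.5887)

Rounded to 2 decimal places:

(62.41, 67.59)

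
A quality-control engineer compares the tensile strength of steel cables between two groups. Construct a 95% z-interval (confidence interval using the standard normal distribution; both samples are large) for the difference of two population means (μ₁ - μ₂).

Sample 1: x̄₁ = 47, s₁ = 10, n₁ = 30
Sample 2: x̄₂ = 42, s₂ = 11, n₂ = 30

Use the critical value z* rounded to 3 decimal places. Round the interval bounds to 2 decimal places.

Both samples are large (n₁ = 30 ≥ 30, n₂ = 30 ≥ 30), so a z-interval for the difference of means applies.

Point estimate: x̄₁ - x̄₂ = 47 - 42 = 5

Standard error: SE = √(s₁²/n₁ + s₂²/n₂)
= √(10²/30 + 11²/30)
= √(3.333333 + 4.033333)
= 2.714160

For 95% confidence, z* = 1.96 (from standard normal table)
Margin of error: E = z* × SE = 1.96 × 2.714160 = 5.3198

Z-interval: (x̄₁ - x̄₂) ± E = 5 ± 5.3198 = (-0.3198, 10.3198)

Rounded to 2 decimal places:

(-0.32, 10.32)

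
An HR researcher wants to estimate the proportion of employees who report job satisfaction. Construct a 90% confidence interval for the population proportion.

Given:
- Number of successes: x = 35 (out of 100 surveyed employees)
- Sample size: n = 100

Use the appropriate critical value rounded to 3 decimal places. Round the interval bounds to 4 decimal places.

Sample proportion: p̂ = 35/100 = 0.350000

Check conditions for normal approximation:
  np̂ = 35 ≥ 10 ✓
  n(1-p̂) = 65 ≥ 10 ✓

The sample is large enough, so use a z-interval (normal approximation) for the proportion.

For 90% confidence, z* = 1.645 (from standard normal table)

Standard error: SE = √(p̂(1-p̂)/n) = √(0.350000×0.650000/100) = 0.04769696

Margin of error: E = z* × SE = 1.645 × 0.04769696 = 0.078461

Z-interval: p̂ ± E = 0.350000 ± 0.078461 = (0.271539, 0.428461)

Rounded to 4 decimal places:

(0.2715, 0.4285)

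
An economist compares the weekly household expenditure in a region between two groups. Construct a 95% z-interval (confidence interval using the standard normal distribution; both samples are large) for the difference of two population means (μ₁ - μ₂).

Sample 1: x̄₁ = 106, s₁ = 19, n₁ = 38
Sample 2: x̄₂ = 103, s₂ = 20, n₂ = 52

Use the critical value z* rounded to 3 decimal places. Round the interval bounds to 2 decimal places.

Both samples are large (n₁ = 38 ≥ 30, n₂ = 52 ≥ 30), so a z-interval for the difference of means applies.

Point estimate: x̄₁ - x̄₂ = 106 - 103 = 3

Standard error: SE = √(s₁²/n₁ + s₂²/n₂)
= √(19²/38 + 20²/52)
= √(9.500000 + 7.692308)
= 4.146361

For 95% confidence, z* = 1.96 (from standard normal table)
Margin of error: E = z* × SE = 1.96 × 4.146361 = 8.1269

Z-interval: (x̄₁ - x̄₂) ± E = 3 ± 8.1269 = (-5.1269, 11.1269)

Rounded to 2 decimal places:

(-5.13, 11.13)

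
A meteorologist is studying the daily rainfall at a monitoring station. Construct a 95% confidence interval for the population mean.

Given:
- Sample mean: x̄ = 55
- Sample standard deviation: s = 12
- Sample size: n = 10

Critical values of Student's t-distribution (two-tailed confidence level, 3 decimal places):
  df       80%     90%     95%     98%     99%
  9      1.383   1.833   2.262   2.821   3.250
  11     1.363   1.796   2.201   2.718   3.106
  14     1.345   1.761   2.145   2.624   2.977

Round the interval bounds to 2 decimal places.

The population standard deviation σ is unknown (only the sample standard deviation s is given), so use a t-interval with df = n - 1 = 10 - 1 = 9.

For 95% confidence with df = 9, t* = 2.262 (from t-table)

Standard error: SE = s/√n = 12/√10 = 3.794733

Margin of error: E = t* × SE = 2.262 × 3.794733 = 8.5837

T-interval: x̄ ± E = 55 ± 8.5837 = (46.4163, 63.5837)

Rounded to 2 decimal places:

(46.42, 63.58)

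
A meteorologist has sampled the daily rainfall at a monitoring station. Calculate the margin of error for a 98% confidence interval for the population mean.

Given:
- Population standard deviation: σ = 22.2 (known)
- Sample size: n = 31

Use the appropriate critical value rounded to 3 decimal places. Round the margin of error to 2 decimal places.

The population standard deviation σ is known, so use the z-interval margin of error formula.

For 98% confidence, z* = 2.326 (from standard normal table)

Margin of error formula for z-interval: E = z* × σ/√n

E = 2.326 × 22.2/√31
  = 2.326 × 3.987238
  = 9.2743

Rounded to 2 decimal places:

9.27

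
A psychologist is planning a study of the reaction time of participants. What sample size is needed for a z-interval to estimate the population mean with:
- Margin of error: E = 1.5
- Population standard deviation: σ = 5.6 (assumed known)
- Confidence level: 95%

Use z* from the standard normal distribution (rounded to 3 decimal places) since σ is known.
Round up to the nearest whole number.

Using z* since population σ is known (z-interval formula).

For 95% confidence, z* = 1.96 (from standard normal table)

Sample size formula for z-interval: n = (z*σ/E)²

n = (1.96 × 5.6 / 1.5)²
  = (7.317333)²
  = 53.5434

Round up to the nearest whole number: n = 54

54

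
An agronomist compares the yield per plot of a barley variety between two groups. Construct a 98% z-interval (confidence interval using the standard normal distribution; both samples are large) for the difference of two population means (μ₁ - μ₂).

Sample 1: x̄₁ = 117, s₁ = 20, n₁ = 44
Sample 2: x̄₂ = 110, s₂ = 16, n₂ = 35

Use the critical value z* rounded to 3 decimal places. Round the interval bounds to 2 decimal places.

Both samples are large (n₁ = 44 ≥ 30, n₂ = 35 ≥ 30), so a z-interval for the difference of means applies.

Point estimate: x̄₁ - x̄₂ = 117 - 110 = 7

Standard error: SE = √(s₁²/n₁ + s₂²/n₂)
= √(20²/44 + 16²/35)
= √(9.090909 + 7.314286)
= 4.050333

For 98% confidence, z* = 2.326 (from standard normal table)
Margin of error: E = z* × SE = 2.326 × 4.050333 = 9.4211

Z-interval: (x̄₁ - x̄₂) ± E = 7 ± 9.4211 = (-2.4211, 16.4211)

Rounded to 2 decimal places:

(-2.42, 16.42)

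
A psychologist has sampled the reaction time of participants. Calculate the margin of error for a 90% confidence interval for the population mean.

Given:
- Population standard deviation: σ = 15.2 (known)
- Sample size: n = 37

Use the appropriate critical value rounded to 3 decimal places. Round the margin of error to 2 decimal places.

The population standard deviation σ is known, so use the z-interval margin of error formula.

For 90% confidence, z* = 1.645 (from standard normal table)

Margin of error formula for z-interval: E = z* × σ/√n

E = 1.645 × 15.2/√37
  = 1.645 × 2.498865
  = 4.1106

Rounded to 2 decimal places:

4.11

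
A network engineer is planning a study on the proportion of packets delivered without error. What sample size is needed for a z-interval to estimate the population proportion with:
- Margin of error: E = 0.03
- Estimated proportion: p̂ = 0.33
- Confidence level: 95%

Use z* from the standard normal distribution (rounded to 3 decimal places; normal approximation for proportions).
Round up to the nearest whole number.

Using z* for proportion z-interval (normal approximation).

For 95% confidence, z* = 1.96 (from standard normal table)

Sample size formula for proportion z-interval: n = z*²p̂(1-p̂)/E²

n = 1.96² × 0.33 × 0.67 / 0.03²
  = 3.8416 × 0.2211 / 0.0009
  = 943.7531

Round up to the nearest whole number: n = 944

944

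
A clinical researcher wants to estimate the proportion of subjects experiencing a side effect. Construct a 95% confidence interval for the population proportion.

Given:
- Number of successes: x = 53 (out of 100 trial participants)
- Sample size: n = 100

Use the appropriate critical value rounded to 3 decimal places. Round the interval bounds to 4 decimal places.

Sample proportion: p̂ = 53/100 = 0.530000

Check conditions for normal approximation:
  np̂ = 53 ≥ 10 ✓
  n(1-p̂) = 47 ≥ 10 ✓

The sample is large enough, so use a z-interval (normal approximation) for the proportion.

For 95% confidence, z* = 1.96 (from standard normal table)

Standard error: SE = √(p̂(1-p̂)/n) = √(0.530000×0.470000/100) = 0.04990992

Margin of error: E = z* × SE = 1.96 × 0.04990992 = 0.097823

Z-interval: p̂ ± E = 0.530000 ± 0.097823 = (0.432177, 0.627823)

Rounded to 4 decimal places:

(0.4322, 0.6278)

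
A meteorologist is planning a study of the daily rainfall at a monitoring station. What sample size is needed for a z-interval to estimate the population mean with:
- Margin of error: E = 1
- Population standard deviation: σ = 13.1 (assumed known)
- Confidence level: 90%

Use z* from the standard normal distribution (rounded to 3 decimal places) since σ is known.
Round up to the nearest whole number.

Using z* since population σ is known (z-interval formula).

For 90% confidence, z* = 1.645 (from standard normal table)

Sample size formula for z-interval: n = (z*σ/E)²

n = (1.645 × 13.1 / 1)²
  = (21.549500)²
  = 464.3810

Round up to the nearest whole number: n = 465

465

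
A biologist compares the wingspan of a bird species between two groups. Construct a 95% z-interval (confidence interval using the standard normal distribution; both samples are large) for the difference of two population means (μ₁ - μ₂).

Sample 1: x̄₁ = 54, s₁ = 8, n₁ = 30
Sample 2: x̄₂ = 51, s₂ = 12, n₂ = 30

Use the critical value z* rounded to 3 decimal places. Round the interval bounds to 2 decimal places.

Both samples are large (n₁ = 30 ≥ 30, n₂ = 30 ≥ 30), so a z-interval for the difference of means applies.

Point estimate: x̄₁ - x̄₂ = 54 - 51 = 3

Standard error: SE = √(s₁²/n₁ + s₂²/n₂)
= √(8²/30 + 12²/30)
= √(2.133333 + 4.800000)
= 2.633122

For 95% confidence, z* = 1.96 (from standard normal table)
Margin of error: E = z* × SE = 1.96 × 2.633122 = 5.1609

Z-interval: (x̄₁ - x̄₂) ± E = 3 ± 5.1609 = (-2.1609, 8.1609)

Rounded to 2 decimal places:

(-2.16, 8.16)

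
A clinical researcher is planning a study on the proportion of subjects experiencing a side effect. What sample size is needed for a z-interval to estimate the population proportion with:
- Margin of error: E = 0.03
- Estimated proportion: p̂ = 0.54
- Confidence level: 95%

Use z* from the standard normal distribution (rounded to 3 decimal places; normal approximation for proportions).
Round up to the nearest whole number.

Using z* for proportion z-interval (normal approximation).

For 95% confidence, z* = 1.96 (from standard normal table)

Sample size formula for proportion z-interval: n = z*²p̂(1-p̂)/E²

n = 1.96² × 0.54 × 0.46 / 0.03²
  = 3.8416 × 0.2484 / 0.0009
  = 1060.2816

Round up to the nearest whole number: n = 1061

1061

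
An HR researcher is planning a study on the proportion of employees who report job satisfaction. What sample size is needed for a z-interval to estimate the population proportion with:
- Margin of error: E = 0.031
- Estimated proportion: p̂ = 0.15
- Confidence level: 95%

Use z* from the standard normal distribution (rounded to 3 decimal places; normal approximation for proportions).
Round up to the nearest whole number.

Using z* for proportion z-interval (normal approximation).

For 95% confidence, z* = 1.96 (from standard normal table)

Sample size formula for proportion z-interval: n = z*²p̂(1-p̂)/E²

n = 1.96² × 0.15 × 0.85 / 0.031²
  = 3.8416 × 0.1275 / 0.000961
  = 509.6816

Round up to the nearest whole number: n = 510

510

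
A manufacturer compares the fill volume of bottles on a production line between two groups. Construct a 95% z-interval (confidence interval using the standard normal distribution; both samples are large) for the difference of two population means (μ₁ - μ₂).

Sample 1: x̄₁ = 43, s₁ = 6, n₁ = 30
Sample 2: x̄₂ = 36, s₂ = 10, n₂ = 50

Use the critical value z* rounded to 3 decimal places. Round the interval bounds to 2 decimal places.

Both samples are large (n₁ = 30 ≥ 30, n₂ = 50 ≥ 30), so a z-interval for the difference of means applies.

Point estimate: x̄₁ - x̄₂ = 43 - 36 = 7

Standard error: SE = √(s₁²/n₁ + s₂²/n₂)
= √(6²/30 + 10²/50)
= √(1.200000 + 2.000000)
= 1.788854

For 95% confidence, z* = 1.96 (from standard normal table)
Margin of error: E = z* × SE = 1.96 × 1.788854 = 3.5062

Z-interval: (x̄₁ - x̄₂) ± E = 7 ± 3.5062 = (3.4938, 10.5062)

Rounded to 2 decimal places:

(3.49, 10.51)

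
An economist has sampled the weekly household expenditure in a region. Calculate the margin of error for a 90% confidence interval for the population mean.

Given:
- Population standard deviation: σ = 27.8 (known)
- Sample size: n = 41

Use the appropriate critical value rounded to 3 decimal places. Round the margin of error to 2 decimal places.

The population standard deviation σ is known, so use the z-interval margin of error formula.

For 90% confidence, z* = 1.645 (from standard normal table)

Margin of error formula for z-interval: E = z* × σ/√n

E = 1.645 × 27.8/√41
  = 1.645 × 4.341631
  = 7.1420

Rounded to 2 decimal places:

7.14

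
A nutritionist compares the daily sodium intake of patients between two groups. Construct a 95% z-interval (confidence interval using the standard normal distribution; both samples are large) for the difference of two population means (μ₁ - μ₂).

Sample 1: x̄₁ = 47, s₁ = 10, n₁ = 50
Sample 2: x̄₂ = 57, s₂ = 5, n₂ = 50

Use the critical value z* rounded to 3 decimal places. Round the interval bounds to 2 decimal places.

Both samples are large (n₁ = 50 ≥ 30, n₂ = 50 ≥ 30), so a z-interval for the difference of means applies.

Point estimate: x̄₁ - x̄₂ = 47 - 57 = -10

Standard error: SE = √(s₁²/n₁ + s₂²/n₂)
= √(10²/50 + 5²/50)
= √(2.000000 + 0.500000)
= 1.581139

For 95% confidence, z* = 1.96 (from standard normal table)
Margin of error: E = z* × SE = 1.96 × 1.581139 = 3.0990

Z-interval: (x̄₁ - x̄₂) ± E = -10 ± 3.0990 = (-13.0990, -6.9010)

Rounded to 2 decimal places:

(-13.10, -6.90)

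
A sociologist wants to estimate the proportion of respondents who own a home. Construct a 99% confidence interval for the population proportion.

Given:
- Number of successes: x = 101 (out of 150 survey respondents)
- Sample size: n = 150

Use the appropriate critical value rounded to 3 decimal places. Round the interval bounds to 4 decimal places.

Sample proportion: p̂ = 101/150 = 0.673333

Check conditions for normal approximation:
  np̂ = 101 ≥ 10 ✓
  n(1-p̂) = 49 ≥ 10 ✓

The sample is large enough, so use a z-interval (normal approximation) for the proportion.

For 99% confidence, z* = 2.576 (from standard normal table)

Standard error: SE = √(p̂(1-p̂)/n) = √(0.673333×0.326667/150) = 0.03829322

Margin of error: E = z* × SE = 2.576 × 0.03829322 = 0.098643

Z-interval: p̂ ± E = 0.673333 ± 0.098643 = (0.574690, 0.771977)

Rounded to 4 decimal places:

(0.5747, 0.7720)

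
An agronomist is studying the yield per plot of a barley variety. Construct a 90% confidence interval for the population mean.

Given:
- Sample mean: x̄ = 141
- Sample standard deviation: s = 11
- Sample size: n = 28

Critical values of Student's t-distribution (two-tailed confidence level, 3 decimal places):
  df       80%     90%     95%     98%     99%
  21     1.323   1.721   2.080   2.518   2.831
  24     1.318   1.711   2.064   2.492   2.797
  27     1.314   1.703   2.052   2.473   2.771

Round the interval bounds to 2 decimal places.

The population standard deviation σ is unknown (only the sample standard deviation s is given), so use a t-interval with df = n - 1 = 28 - 1 = 27.

For 90% confidence with df = 27, t* = 1.703 (from t-table)

Standard error: SE = s/√n = 11/√28 = 2.078805

Margin of error: E = t* × SE = 1.703 × 2.078805 = 3.5402

T-interval: x̄ ± E = 141 ± 3.5402 = (137.4598, 144.5402)

Rounded to 2 decimal places:

(137.46, 144.54)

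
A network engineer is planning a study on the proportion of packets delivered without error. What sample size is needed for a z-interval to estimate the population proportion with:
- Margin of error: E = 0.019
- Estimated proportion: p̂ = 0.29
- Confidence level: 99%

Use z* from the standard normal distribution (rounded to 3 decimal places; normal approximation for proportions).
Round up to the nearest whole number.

Using z* for proportion z-interval (normal approximation).

For 99% confidence, z* = 2.576 (from standard normal table)

Sample size formula for proportion z-interval: n = z*²p̂(1-p̂)/E²

n = 2.576² × 0.29 × 0.71 / 0.019²
  = 6.635776 × 0.2059 / 0.000361
  = 3784.7819

Round up to the nearest whole number: n = 3785

3785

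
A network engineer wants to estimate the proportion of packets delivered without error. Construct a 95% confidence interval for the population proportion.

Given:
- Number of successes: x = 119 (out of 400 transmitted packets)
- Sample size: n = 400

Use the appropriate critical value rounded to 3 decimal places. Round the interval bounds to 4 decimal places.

Sample proportion: p̂ = 119/400 = 0.297500

Check conditions for normal approximation:
  np̂ = 119 ≥ 10 ✓
  n(1-p̂) = 281 ≥ 10 ✓

The sample is large enough, so use a z-interval (normal approximation) for the proportion.

For 95% confidence, z* = 1.96 (from standard normal table)

Standard error: SE = √(p̂(1-p̂)/n) = √(0.297500×0.702500/400) = 0.02285792

Margin of error: E = z* × SE = 1.96 × 0.02285792 = 0.044802

Z-interval: p̂ ± E = 0.297500 ± 0.044802 = (0.252698, 0.342302)

Rounded to 4 decimal places:

(0.2527, 0.3423)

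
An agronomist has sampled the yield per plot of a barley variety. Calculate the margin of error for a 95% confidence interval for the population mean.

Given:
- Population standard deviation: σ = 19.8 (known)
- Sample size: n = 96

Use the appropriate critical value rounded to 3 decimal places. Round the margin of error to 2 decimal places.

The population standard deviation σ is known, so use the z-interval margin of error formula.

For 95% confidence, z* = 1.96 (from standard normal table)

Margin of error formula for z-interval: E = z* × σ/√n

E = 1.96 × 19.8/√96
  = 1.96 × 2.020829
  = 3.9608

Rounded to 2 decimal places:

3.96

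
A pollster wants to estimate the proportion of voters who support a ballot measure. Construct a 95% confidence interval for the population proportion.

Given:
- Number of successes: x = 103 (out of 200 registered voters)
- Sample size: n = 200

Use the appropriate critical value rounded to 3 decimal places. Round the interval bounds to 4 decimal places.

Sample proportion: p̂ = 103/200 = 0.515000

Check conditions for normal approximation:
  np̂ = 103 ≥ 10 ✓
  n(1-p̂) = 97 ≥ 10 ✓

The sample is large enough, so use a z-interval (normal approximation) for the proportion.

For 95% confidence, z* = 1.96 (from standard normal table)

Standard error: SE = √(p̂(1-p̂)/n) = √(0.515000×0.485000/200) = 0.03533943

Margin of error: E = z* × SE = 1.96 × 0.03533943 = 0.069265

Z-interval: p̂ ± E = 0.515000 ± 0.069265 = (0.445735, 0.584265)

Rounded to 4 decimal places:

(0.4457, 0.5843)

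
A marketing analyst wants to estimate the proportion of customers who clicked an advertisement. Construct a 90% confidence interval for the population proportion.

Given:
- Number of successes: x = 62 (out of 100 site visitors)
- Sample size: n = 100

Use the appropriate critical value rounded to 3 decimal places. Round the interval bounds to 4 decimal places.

Sample proportion: p̂ = 62/100 = 0.620000

Check conditions for normal approximation:
  np̂ = 62 ≥ 10 ✓
  n(1-p̂) = 38 ≥ 10 ✓

The sample is large enough, so use a z-interval (normal approximation) for the proportion.

For 90% confidence, z* = 1.645 (from standard normal table)

Standard error: SE = √(p̂(1-p̂)/n) = √(0.620000×0.380000/100) = 0.04853864

Margin of error: E = z* × SE = 1.645 × 0.04853864 = 0.079846

Z-interval: p̂ ± E = 0.620000 ± 0.079846 = (0.540154, 0.699846)

Rounded to 4 decimal places:

(0.5402, 0.6998)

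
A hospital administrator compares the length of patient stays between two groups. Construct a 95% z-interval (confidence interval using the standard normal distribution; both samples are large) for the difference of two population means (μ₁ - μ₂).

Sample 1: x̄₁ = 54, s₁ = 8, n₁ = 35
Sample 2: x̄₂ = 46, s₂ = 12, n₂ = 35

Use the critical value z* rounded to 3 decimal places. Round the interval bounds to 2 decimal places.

Both samples are large (n₁ = 35 ≥ 30, n₂ = 35 ≥ 30), so a z-interval for the difference of means applies.

Point estimate: x̄₁ - x̄₂ = 54 - 46 = 8

Standard error: SE = √(s₁²/n₁ + s₂²/n₂)
= √(8²/35 + 12²/35)
= √(1.828571 + 4.114286)
= 2.437798

For 95% confidence, z* = 1.96 (from standard normal table)
Margin of error: E = z* × SE = 1.96 × 2.437798 = 4.7781

Z-interval: (x̄₁ - x̄₂) ± E = 8 ± 4.7781 = (3.2219, 12.7781)

Rounded to 2 decimal places:

(3.22, 12.78)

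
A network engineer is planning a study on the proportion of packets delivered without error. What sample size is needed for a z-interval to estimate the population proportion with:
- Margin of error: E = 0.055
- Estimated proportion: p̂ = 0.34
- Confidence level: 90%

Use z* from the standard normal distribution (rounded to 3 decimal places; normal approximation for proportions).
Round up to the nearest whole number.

Using z* for proportion z-interval (normal approximation).

For 90% confidence, z* = 1.645 (from standard normal table)

Sample size formula for proportion z-interval: n = z*²p̂(1-p̂)/E²

n = 1.645² × 0.34 × 0.66 / 0.055²
  = 2.706025 × 0.2244 / 0.003025
  = 200.7379

Round up to the nearest whole number: n = 201

201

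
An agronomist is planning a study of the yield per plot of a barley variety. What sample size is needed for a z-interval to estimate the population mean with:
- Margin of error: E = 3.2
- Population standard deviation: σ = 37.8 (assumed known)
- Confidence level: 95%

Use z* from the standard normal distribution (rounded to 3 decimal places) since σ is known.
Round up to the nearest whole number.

Using z* since population σ is known (z-interval formula).

For 95% confidence, z* = 1.96 (from standard normal table)

Sample size formula for z-interval: n = (z*σ/E)²

n = (1.96 × 37.8 / 3.2)²
  = (23.152500)²
  = 536.0383

Round up to the nearest whole number: n = 537

537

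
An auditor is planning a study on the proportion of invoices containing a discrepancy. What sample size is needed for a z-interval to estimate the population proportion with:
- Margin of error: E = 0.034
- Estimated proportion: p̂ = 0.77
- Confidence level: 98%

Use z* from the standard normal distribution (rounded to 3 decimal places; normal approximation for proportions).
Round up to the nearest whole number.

Using z* for proportion z-interval (normal approximation).

For 98% confidence, z* = 2.326 (from standard normal table)

Sample size formula for proportion z-interval: n = z*²p̂(1-p̂)/E²

n = 2.326² × 0.77 × 0.23 / 0.034²
  = 5.410276 × 0.1771 / 0.001156
  = 828.8580

Round up to the nearest whole number: n = 829

829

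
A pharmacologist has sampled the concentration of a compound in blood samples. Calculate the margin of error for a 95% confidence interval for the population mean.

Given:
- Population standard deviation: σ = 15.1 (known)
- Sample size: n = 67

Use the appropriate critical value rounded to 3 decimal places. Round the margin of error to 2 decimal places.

The population standard deviation σ is known, so use the z-interval margin of error formula.

For 95% confidence, z* = 1.96 (from standard normal table)

Margin of error formula for z-interval: E = z* × σ/√n

E = 1.96 × 15.1/√67
  = 1.96 × 1.844759
  = 3.6157

Rounded to 2 decimal places:

3.62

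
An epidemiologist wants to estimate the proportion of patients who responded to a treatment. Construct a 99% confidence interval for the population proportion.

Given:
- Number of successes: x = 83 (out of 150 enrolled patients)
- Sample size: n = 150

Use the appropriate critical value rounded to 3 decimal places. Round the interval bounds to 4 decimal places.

Sample proportion: p̂ = 83/150 = 0.553333

Check conditions for normal approximation:
  np̂ = 83 ≥ 10 ✓
  n(1-p̂) = 67 ≥ 10 ✓

The sample is large enough, so use a z-interval (normal approximation) for the proportion.

For 99% confidence, z* = 2.576 (from standard normal table)

Standard error: SE = √(p̂(1-p̂)/n) = √(0.553333×0.446667/150) = 0.04059192

Margin of error: E = z* × SE = 2.576 × 0.04059192 = 0.104565

Z-interval: p̂ ± E = 0.553333 ± 0.104565 = (0.448769, 0.657898)

Rounded to 4 decimal places:

(0.4488, 0.6579)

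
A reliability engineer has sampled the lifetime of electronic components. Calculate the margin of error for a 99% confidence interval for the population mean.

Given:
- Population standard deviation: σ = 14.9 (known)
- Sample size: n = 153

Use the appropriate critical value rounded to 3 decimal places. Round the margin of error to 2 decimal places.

The population standard deviation σ is known, so use the z-interval margin of error formula.

For 99% confidence, z* = 2.576 (from standard normal table)

Margin of error formula for z-interval: E = z* × σ/√n

E = 2.576 × 14.9/√153
  = 2.576 × 1.204594
  = 3.1030

Rounded to 2 decimal places:

3.10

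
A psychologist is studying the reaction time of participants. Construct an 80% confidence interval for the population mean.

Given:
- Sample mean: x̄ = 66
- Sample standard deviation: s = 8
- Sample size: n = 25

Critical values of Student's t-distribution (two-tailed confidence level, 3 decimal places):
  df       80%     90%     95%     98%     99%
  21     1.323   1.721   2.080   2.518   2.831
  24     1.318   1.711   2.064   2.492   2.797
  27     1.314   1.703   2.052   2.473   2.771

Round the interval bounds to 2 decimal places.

The population standard deviation σ is unknown (only the sample standard deviation s is given), so use a t-interval with df = n - 1 = 25 - 1 = 24.

For 80% confidence with df = 24, t* = 1.318 (from t-table)

Standard error: SE = s/√n = 8/√25 = 1.600000

Margin of error: E = t* × SE = 1.318 × 1.600000 = 2.1088

T-interval: x̄ ± E = 66 ± 2.1088 = (63.8912, 68.1088)

Rounded to 2 decimal places:

(63.89, 68.11)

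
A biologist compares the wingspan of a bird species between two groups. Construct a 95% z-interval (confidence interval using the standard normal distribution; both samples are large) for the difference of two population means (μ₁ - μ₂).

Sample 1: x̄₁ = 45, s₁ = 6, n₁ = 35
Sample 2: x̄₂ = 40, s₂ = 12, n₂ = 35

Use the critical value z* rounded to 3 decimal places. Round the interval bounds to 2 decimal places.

Both samples are large (n₁ = 35 ≥ 30, n₂ = 35 ≥ 30), so a z-interval for the difference of means applies.

Point estimate: x̄₁ - x̄₂ = 45 - 40 = 5

Standard error: SE = √(s₁²/n₁ + s₂²/n₂)
= √(6²/35 + 12²/35)
= √(1.028571 + 4.114286)
= 2.267787

For 95% confidence, z* = 1.96 (from standard normal table)
Margin of error: E = z* × SE = 1.96 × 2.267787 = 4.4449

Z-interval: (x̄₁ - x̄₂) ± E = 5 ± 4.4449 = (0.5551, 9.4449)

Rounded to 2 decimal places:

(0.56, 9.44)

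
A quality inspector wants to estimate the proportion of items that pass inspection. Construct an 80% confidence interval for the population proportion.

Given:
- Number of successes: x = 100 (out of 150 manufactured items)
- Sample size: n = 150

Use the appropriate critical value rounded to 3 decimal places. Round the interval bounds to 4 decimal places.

Sample proportion: p̂ = 100/150 = 0.666667

Check conditions for normal approximation:
  np̂ = 100 ≥ 10 ✓
  n(1-p̂) = 50 ≥ 10 ✓

The sample is large enough, so use a z-interval (normal approximation) for the proportion.

For 80% confidence, z* = 1.282 (from standard normal table)

Standard error: SE = √(p̂(1-p̂)/n) = √(0.666667×0.333333/150) = 0.03849002

Margin of error: E = z* × SE = 1.282 × 0.03849002 = 0.049344

Z-interval: p̂ ± E = 0.666667 ± 0.049344 = (0.617322, 0.716011)

Rounded to 4 decimal places:

(0.6173, 0.7160)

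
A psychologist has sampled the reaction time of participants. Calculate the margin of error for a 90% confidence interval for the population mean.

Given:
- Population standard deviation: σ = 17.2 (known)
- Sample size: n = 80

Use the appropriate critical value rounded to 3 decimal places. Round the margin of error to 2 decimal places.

The population standard deviation σ is known, so use the z-interval margin of error formula.

For 90% confidence, z* = 1.645 (from standard normal table)

Margin of error formula for z-interval: E = z* × σ/√n

E = 1.645 × 17.2/√80
  = 1.645 × 1.923018
  = 3.1634

Rounded to 2 decimal places:

3.16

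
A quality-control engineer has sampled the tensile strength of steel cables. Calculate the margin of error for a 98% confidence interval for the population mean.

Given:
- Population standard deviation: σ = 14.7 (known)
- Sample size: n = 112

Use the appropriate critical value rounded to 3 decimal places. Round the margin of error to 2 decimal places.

The population standard deviation σ is known, so use the z-interval margin of error formula.

For 98% confidence, z* = 2.326 (from standard normal table)

Margin of error formula for z-interval: E = z* × σ/√n

E = 2.326 × 14.7/√112
  = 2.326 × 1.389019
  = 3.2309

Rounded to 2 decimal places:

3.23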